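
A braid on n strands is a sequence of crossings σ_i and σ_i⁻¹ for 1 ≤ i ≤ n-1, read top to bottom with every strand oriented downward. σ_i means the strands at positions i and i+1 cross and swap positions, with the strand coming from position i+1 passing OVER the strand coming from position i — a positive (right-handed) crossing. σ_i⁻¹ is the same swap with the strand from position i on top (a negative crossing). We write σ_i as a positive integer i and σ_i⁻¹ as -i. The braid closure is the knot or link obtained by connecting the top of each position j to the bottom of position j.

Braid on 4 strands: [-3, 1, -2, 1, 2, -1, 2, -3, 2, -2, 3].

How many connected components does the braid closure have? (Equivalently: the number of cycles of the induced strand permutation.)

3

Derivation:
Track the strand permutation on 4 strands, starting from identity.
  step 1: s3^-1 swaps positions 3,4 -> [1 2 4 3]
  step 2: s1 swaps positions 1,2 -> [2 1 4 3]
  step 3: s2^-1 swaps positions 2,3 -> [2 4 1 3]
  step 4: s1 swaps positions 1,2 -> [4 2 1 3]
  step 5: s2 swaps positions 2,3 -> [4 1 2 3]
  step 6: s1^-1 swaps positions 1,2 -> [1 4 2 3]
  step 7: s2 swaps positions 2,3 -> [1 2 4 3]
  step 8: s3^-1 swaps positions 3,4 -> [1 2 3 4]
  step 9: s2 swaps positions 2,3 -> [1 3 2 4]
  step 10: s2^-1 swaps positions 2,3 -> [1 2 3 4]
  step 11: s3 swaps positions 3,4 -> [1 2 4 3]
Final permutation (position -> original strand): [1 2 4 3]
Closure components = cycle count of this permutation = 3.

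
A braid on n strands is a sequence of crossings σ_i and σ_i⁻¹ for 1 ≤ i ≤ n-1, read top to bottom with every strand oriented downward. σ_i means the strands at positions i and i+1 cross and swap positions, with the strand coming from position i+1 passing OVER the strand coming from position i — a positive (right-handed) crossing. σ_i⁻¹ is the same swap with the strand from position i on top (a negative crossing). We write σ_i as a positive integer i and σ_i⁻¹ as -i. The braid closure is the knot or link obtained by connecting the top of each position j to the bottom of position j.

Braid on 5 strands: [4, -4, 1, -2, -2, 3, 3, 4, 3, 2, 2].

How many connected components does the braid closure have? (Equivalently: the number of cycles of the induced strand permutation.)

Track the strand permutation on 5 strands, starting from identity.
  step 1: s4 swaps positions 4,5 -> [1 2 3 5 4]
  step 2: s4^-1 swaps positions 4,5 -> [1 2 3 4 5]
  step 3: s1 swaps positions 1,2 -> [2 1 3 4 5]
  step 4: s2^-1 swaps positions 2,3 -> [2 3 1 4 5]
  step 5: s2^-1 swaps positions 2,3 -> [2 1 3 4 5]
  step 6: s3 swaps positions 3,4 -> [2 1 4 3 5]
  step 7: s3 swaps positions 3,4 -> [2 1 3 4 5]
  step 8: s4 swaps positions 4,5 -> [2 1 3 5 4]
  step 9: s3 swaps positions 3,4 -> [2 1 5 3 4]
  step 10: s2 swaps positions 2,3 -> [2 5 1 3 4]
  step 11: s2 swaps positions 2,3 -> [2 1 5 3 4]
Final permutation (position -> original strand): [2 1 5 3 4]
Closure components = cycle count of this permutation = 2.

Answer: 2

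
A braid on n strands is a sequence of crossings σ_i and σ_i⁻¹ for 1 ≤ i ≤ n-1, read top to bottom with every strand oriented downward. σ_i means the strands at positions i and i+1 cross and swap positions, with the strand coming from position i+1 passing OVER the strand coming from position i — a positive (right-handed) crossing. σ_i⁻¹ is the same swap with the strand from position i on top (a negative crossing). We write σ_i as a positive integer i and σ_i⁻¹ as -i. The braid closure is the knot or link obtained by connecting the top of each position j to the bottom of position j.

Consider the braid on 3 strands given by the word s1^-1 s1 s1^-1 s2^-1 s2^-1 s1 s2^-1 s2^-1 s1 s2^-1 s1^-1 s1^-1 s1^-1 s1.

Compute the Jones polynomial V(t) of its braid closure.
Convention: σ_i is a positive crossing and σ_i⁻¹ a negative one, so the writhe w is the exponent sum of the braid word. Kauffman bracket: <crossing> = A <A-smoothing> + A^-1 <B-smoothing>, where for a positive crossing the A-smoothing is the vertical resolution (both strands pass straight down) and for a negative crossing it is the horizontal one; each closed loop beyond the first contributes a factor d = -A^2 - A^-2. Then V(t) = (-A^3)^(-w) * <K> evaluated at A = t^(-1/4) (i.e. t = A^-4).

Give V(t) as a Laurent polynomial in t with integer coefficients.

2*t^-2 - 3*t^-3 + 6*t^-4 - 7*t^-5 + 7*t^-6 - 7*t^-7 + 5*t^-8 - 3*t^-9 + t^-10

Derivation:
The presented braid s1^-1 s1 s1^-1 s2^-1 s2^-1 s1 s2^-1 s2^-1 s1 s2^-1 s1^-1 s1^-1 s1^-1 s1 on 3 strands reduces by inverse Markov moves (closure unchanged at each step):
  Deconjugate: the word is γ·β·γ⁻¹ with γ = s1^-1 s1 (prefix) and γ⁻¹ = s1^-1 s1 (suffix); strip both.
Reduced to β = s1^-1 s2^-1 s2^-1 s1 s2^-1 s2^-1 s1 s2^-1 s1^-1 s1^-1 on 3 strands, 10 crossings.
Compute on β:
Braid: s1^-1 s2^-1 s2^-1 s1 s2^-1 s2^-1 s1 s2^-1 s1^-1 s1^-1 on 3 strands, 10 crossings.
Writhe w = (#positive) - (#negative) = 2 - 8 = -6.
Computing the Kauffman bracket via state sum. There are 2^10 = 1024 states.
For each crossing: s=0 is the vertical smoothing, s=1 horizontal. Crossing k contributes A^(sign_k * (1 - 2*s_k)); loop factor d = -A^2 - A^-2.
Tabulate the states by total A-exponent and number of loops L (A-exp: L × count):
  A^10: L=7 ×1
  A^8: L=6 ×10
  A^6: L=5 ×44, L=7 ×1
  A^4: L=4 ×110, L=6 ×10
  A^2: L=3 ×166, L=5 ×44
  A^0: L=2 ×144, L=4 ×106, L=6 ×2
  A^-2: L=1 ×57, L=3 ×140, L=5 ×13
  A^-4: L=2 ×91, L=4 ×28, L=6 ×1
  A^-6: L=1 ×16, L=3 ×26, L=5 ×3
  A^-8: L=2 ×7, L=4 ×3
  A^-10: L=3 ×1
Each group contributes A^e * Σ count * d^(L-1):
Powers of d = -A^2 - A^-2: d^2 = A^4 + 2 + A^-4; d^3 = -A^6 - 3*A^2 - 3*A^-2 - A^-6; d^4 = A^8 + 4*A^4 + 6 + 4*A^-4 + A^-8; d^5 = -A^10 - 5*A^6 - 10*A^2 - 10*A^-2 - 5*A^-6 - A^-10; d^6 = A^12 + 6*A^8 + 15*A^4 + 20 + 15*A^-4 + 6*A^-8 + A^-12.
  A^10 * (d^6) = A^22 + 6*A^18 + 15*A^14 + 20*A^10 + 15*A^6 + 6*A^2 + A^-2
  A^8 * (10*d^5) = -10*A^18 - 50*A^14 - 100*A^10 - 100*A^6 - 50*A^2 - 10*A^-2
  A^6 * (44*d^4 + d^6) = A^18 + 50*A^14 + 191*A^10 + 284*A^6 + 191*A^2 + 50*A^-2 + A^-6
  A^4 * (110*d^3 + 10*d^5) = -10*A^14 - 160*A^10 - 430*A^6 - 430*A^2 - 160*A^-2 - 10*A^-6
  A^2 * (166*d^2 + 44*d^4) = 44*A^10 + 342*A^6 + 596*A^2 + 342*A^-2 + 44*A^-6
  A^0 * (144*d + 106*d^3 + 2*d^5) = -2*A^10 - 116*A^6 - 482*A^2 - 482*A^-2 - 116*A^-6 - 2*A^-10
  A^-2 * (57 + 140*d^2 + 13*d^4) = 13*A^6 + 192*A^2 + 415*A^-2 + 192*A^-6 + 13*A^-10
  A^-4 * (91*d + 28*d^3 + d^5) = -A^6 - 33*A^2 - 185*A^-2 - 185*A^-6 - 33*A^-10 - A^-14
  A^-6 * (16 + 26*d^2 + 3*d^4) = 3*A^2 + 38*A^-2 + 86*A^-6 + 38*A^-10 + 3*A^-14
  A^-8 * (7*d + 3*d^3) = -3*A^-2 - 16*A^-6 - 16*A^-10 - 3*A^-14
  A^-10 * (d^2) = A^-6 + 2*A^-10 + A^-14
Summing the groups: <K> = A^22 - 3*A^18 + 5*A^14 - 7*A^10 + 7*A^6 - 7*A^2 + 6*A^-2 - 3*A^-6 + 2*A^-10
Normalise by the writhe: (-A^3)^(-w) = (-A^3)^(6) = A^18, so f(A) = A^18 * <K> = A^40 - 3*A^36 + 5*A^32 - 7*A^28 + 7*A^24 - 7*A^20 + 6*A^16 - 3*A^12 + 2*A^8.
Substitute A = t^(-1/4), i.e. A^e → t^(-e/4): V(t) = 2*t^-2 - 3*t^-3 + 6*t^-4 - 7*t^-5 + 7*t^-6 - 7*t^-7 + 5*t^-8 - 3*t^-9 + t^-10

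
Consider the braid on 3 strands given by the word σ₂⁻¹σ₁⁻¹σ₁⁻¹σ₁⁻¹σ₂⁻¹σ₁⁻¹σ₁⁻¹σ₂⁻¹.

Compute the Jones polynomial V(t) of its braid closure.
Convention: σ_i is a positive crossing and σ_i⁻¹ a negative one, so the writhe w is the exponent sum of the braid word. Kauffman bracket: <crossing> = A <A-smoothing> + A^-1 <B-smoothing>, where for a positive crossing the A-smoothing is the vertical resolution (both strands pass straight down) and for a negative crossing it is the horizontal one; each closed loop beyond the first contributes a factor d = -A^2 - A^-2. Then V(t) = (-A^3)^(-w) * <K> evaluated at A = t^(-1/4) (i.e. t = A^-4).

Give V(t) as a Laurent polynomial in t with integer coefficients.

Braid: s2^-1 s1^-1 s1^-1 s1^-1 s2^-1 s1^-1 s1^-1 s2^-1 on 3 strands, 8 crossings.
Writhe w = (#positive) - (#negative) = 0 - 8 = -8.
Enumerate smoothing states for the bracket polynomial. There are 2^8 = 256 states.
For each crossing: s=0 is the vertical smoothing, s=1 horizontal. Crossing k contributes A^(sign_k * (1 - 2*s_k)); loop factor d = -A^2 - A^-2.
Tabulate the states by total A-exponent and number of loops L (A-exp: L × count):
  A^8: L=5 ×1
  A^6: L=4 ×7, L=6 ×1
  A^4: L=3 ×19, L=5 ×9
  A^2: L=2 ×24, L=4 ×31, L=6 ×1
  A^0: L=1 ×12, L=3 ×53, L=5 ×5
  A^-2: L=2 ×45, L=4 ×11
  A^-4: L=1 ×15, L=3 ×13
  A^-6: L=2 ×8
  A^-8: L=3 ×1
Each group contributes A^e * Σ count * d^(L-1):
Powers of d = -A^2 - A^-2: d^2 = A^4 + 2 + A^-4; d^3 = -A^6 - 3*A^2 - 3*A^-2 - A^-6; d^4 = A^8 + 4*A^4 + 6 + 4*A^-4 + A^-8; d^5 = -A^10 - 5*A^6 - 10*A^2 - 10*A^-2 - 5*A^-6 - A^-10.
  A^8 * (d^4) = A^16 + 4*A^12 + 6*A^8 + 4*A^4 + 1
  A^6 * (7*d^3 + d^5) = -A^16 - 12*A^12 - 31*A^8 - 31*A^4 - 12 - A^-4
  A^4 * (19*d^2 + 9*d^4) = 9*A^12 + 55*A^8 + 92*A^4 + 55 + 9*A^-4
  A^2 * (24*d + 31*d^3 + d^5) = -A^12 - 36*A^8 - 127*A^4 - 127 - 36*A^-4 - A^-8
  A^0 * (12 + 53*d^2 + 5*d^4) = 5*A^8 + 73*A^4 + 148 + 73*A^-4 + 5*A^-8
  A^-2 * (45*d + 11*d^3) = -11*A^4 - 78 - 78*A^-4 - 11*A^-8
  A^-4 * (15 + 13*d^2) = 13 + 41*A^-4 + 13*A^-8
  A^-6 * (8*d) = -8*A^-4 - 8*A^-8
  A^-8 * (d^2) = A^-4 + 2*A^-8 + A^-12
Summing the groups: <K> = -A^8 + A^-4 + A^-12
Normalise by the writhe: (-A^3)^(-w) = (-A^3)^(8) = A^24, so f(A) = A^24 * <K> = -A^32 + A^20 + A^12.
Substitute A = t^(-1/4), i.e. A^e → t^(-e/4): V(t) = t^-3 + t^-5 - t^-8

Answer: t^-3 + t^-5 - t^-8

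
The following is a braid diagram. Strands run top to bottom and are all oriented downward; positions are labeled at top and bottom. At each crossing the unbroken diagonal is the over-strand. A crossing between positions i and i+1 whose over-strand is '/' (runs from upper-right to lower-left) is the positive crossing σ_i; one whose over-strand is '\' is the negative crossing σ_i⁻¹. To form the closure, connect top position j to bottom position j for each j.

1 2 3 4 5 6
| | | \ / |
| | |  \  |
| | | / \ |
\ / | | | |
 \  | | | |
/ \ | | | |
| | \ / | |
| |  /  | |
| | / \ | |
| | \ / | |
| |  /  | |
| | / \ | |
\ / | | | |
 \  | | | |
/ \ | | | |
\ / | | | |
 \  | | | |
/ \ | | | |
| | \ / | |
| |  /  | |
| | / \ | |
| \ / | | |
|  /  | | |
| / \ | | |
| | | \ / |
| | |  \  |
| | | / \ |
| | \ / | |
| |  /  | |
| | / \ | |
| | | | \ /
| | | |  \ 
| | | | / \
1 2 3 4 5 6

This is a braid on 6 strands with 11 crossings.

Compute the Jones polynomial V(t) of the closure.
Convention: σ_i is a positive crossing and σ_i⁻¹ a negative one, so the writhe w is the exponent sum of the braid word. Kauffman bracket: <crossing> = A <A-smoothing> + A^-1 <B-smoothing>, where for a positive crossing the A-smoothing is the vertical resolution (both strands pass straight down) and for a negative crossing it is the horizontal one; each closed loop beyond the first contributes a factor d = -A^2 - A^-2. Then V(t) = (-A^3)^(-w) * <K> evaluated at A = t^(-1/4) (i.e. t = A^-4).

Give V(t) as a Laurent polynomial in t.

Reading the diagram top to bottom ('/'-over between positions i,i+1 = s_i, '\'-over = s_i^-1): braid word = s4^-1 s1^-1 s3 s3 s1^-1 s1^-1 s3 s2 s4^-1 s3 s5^-1.
The presented braid s4^-1 s1^-1 s3 s3 s1^-1 s1^-1 s3 s2 s4^-1 s3 s5^-1 on 6 strands reduces by inverse Markov moves (closure unchanged at each step):
  Destabilize: the word has the form β·s5^-1 where s5^-1 occurs only as the final letter (β ∈ B_5); drop it and the last strand → 5 strands.
Reduced to β = s4^-1 s1^-1 s3 s3 s1^-1 s1^-1 s3 s2 s4^-1 s3 on 5 strands, 10 crossings.
Compute on β:
Braid: s4^-1 s1^-1 s3 s3 s1^-1 s1^-1 s3 s2 s4^-1 s3 on 5 strands, 10 crossings.
Writhe w = (#positive) - (#negative) = 5 - 5 = 0.
State-sum expansion of <K>. There are 2^10 = 1024 states.
For each crossing: s=0 is the vertical smoothing, s=1 horizontal. Crossing k contributes A^(sign_k * (1 - 2*s_k)); loop factor d = -A^2 - A^-2.
Tabulate the states by total A-exponent and number of loops L (A-exp: L × count):
  A^10: L=6 ×1
  A^8: L=5 ×10
  A^6: L=4 ×41, L=6 ×4
  A^4: L=3 ×83, L=5 ×36, L=7 ×1
  A^2: L=2 ×84, L=4 ×107, L=6 ×19
  A^0: L=1 ×33, L=3 ×143, L=5 ×70, L=7 ×6
  A^-2: L=2 ×68, L=4 ×116, L=6 ×25, L=8 ×1
  A^-4: L=3 ×64, L=5 ×52, L=7 ×4
  A^-6: L=4 ×33, L=6 ×12
  A^-8: L=5 ×9, L=7 ×1
  A^-10: L=6 ×1
Each group contributes A^e * Σ count * d^(L-1):
Powers of d = -A^2 - A^-2: d^2 = A^4 + 2 + A^-4; d^3 = -A^6 - 3*A^2 - 3*A^-2 - A^-6; d^4 = A^8 + 4*A^4 + 6 + 4*A^-4 + A^-8; d^5 = -A^10 - 5*A^6 - 10*A^2 - 10*A^-2 - 5*A^-6 - A^-10; d^6 = A^12 + 6*A^8 + 15*A^4 + 20 + 15*A^-4 + 6*A^-8 + A^-12; d^7 = -A^14 - 7*A^10 - 21*A^6 - 35*A^2 - 35*A^-2 - 21*A^-6 - 7*A^-10 - A^-14.
  A^10 * (d^5) = -A^20 - 5*A^16 - 10*A^12 - 10*A^8 - 5*A^4 - 1
  A^8 * (10*d^4) = 10*A^16 + 40*A^12 + 60*A^8 + 40*A^4 + 10
  A^6 * (41*d^3 + 4*d^5) = -4*A^16 - 61*A^12 - 163*A^8 - 163*A^4 - 61 - 4*A^-4
  A^4 * (83*d^2 + 36*d^4 + d^6) = A^16 + 42*A^12 + 242*A^8 + 402*A^4 + 242 + 42*A^-4 + A^-8
  A^2 * (84*d + 107*d^3 + 19*d^5) = -19*A^12 - 202*A^8 - 595*A^4 - 595 - 202*A^-4 - 19*A^-8
  A^0 * (33 + 143*d^2 + 70*d^4 + 6*d^6) = 6*A^12 + 106*A^8 + 513*A^4 + 859 + 513*A^-4 + 106*A^-8 + 6*A^-12
  A^-2 * (68*d + 116*d^3 + 25*d^5 + d^7) = -A^12 - 32*A^8 - 262*A^4 - 701 - 701*A^-4 - 262*A^-8 - 32*A^-12 - A^-16
  A^-4 * (64*d^2 + 52*d^4 + 4*d^6) = 4*A^8 + 76*A^4 + 332 + 520*A^-4 + 332*A^-8 + 76*A^-12 + 4*A^-16
  A^-6 * (33*d^3 + 12*d^5) = -12*A^4 - 93 - 219*A^-4 - 219*A^-8 - 93*A^-12 - 12*A^-16
  A^-8 * (9*d^4 + d^6) = A^4 + 15 + 51*A^-4 + 74*A^-8 + 51*A^-12 + 15*A^-16 + A^-20
  A^-10 * (d^5) = -1 - 5*A^-4 - 10*A^-8 - 10*A^-12 - 5*A^-16 - A^-20
Summing the groups: <K> = -A^20 + 2*A^16 - 3*A^12 + 5*A^8 - 5*A^4 + 6 - 5*A^-4 + 3*A^-8 - 2*A^-12 + A^-16
Normalise by the writhe: (-A^3)^(-w) = (-A^3)^(0) = 1, so f(A) = 1 * <K> = -A^20 + 2*A^16 - 3*A^12 + 5*A^8 - 5*A^4 + 6 - 5*A^-4 + 3*A^-8 - 2*A^-12 + A^-16.
Substitute A = t^(-1/4), i.e. A^e → t^(-e/4): V(t) = t^4 - 2*t^3 + 3*t^2 - 5*t + 6 - 5*t^-1 + 5*t^-2 - 3*t^-3 + 2*t^-4 - t^-5

Answer: t^4 - 2*t^3 + 3*t^2 - 5*t + 6 - 5*t^-1 + 5*t^-2 - 3*t^-3 + 2*t^-4 - t^-5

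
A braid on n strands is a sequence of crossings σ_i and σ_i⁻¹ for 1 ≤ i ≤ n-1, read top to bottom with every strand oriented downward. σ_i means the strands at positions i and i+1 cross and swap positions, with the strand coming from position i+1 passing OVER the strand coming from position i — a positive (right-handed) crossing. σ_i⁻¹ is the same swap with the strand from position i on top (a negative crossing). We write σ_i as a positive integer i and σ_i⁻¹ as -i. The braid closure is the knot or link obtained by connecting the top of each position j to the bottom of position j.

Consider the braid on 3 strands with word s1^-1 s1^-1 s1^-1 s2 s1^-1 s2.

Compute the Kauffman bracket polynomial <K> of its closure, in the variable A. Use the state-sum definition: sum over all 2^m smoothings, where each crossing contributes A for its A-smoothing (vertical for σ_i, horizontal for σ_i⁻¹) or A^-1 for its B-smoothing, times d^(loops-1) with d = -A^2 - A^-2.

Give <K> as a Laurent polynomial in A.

A^14 - 2*A^10 + 2*A^6 - 2*A^2 + 2*A^-2 - A^-6 + A^-10

Derivation:
Braid: s1^-1 s1^-1 s1^-1 s2 s1^-1 s2 on 3 strands, 6 crossings.
Writhe w = (#positive) - (#negative) = 2 - 4 = -2.
Enumerate smoothing states for the bracket polynomial. There are 2^6 = 64 states.
Smooth each crossing (0=||, 1=⌣⌢); contribution A^(Σ sign_k(1-2s_k)) * d^(L-1).
Tabulate the states by total A-exponent and number of loops L (A-exp: L × count):
  A^6: L=5 ×1
  A^4: L=4 ×6
  A^2: L=3 ×15
  A^0: L=2 ×19, L=4 ×1
  A^-2: L=1 ×11, L=3 ×4
  A^-4: L=2 ×6
  A^-6: L=3 ×1
Each group contributes A^e * Σ count * d^(L-1):
Powers of d = -A^2 - A^-2: d^2 = A^4 + 2 + A^-4; d^3 = -A^6 - 3*A^2 - 3*A^-2 - A^-6; d^4 = A^8 + 4*A^4 + 6 + 4*A^-4 + A^-8.
  A^6 * (d^4) = A^14 + 4*A^10 + 6*A^6 + 4*A^2 + A^-2
  A^4 * (6*d^3) = -6*A^10 - 18*A^6 - 18*A^2 - 6*A^-2
  A^2 * (15*d^2) = 15*A^6 + 30*A^2 + 15*A^-2
  A^0 * (19*d + d^3) = -A^6 - 22*A^2 - 22*A^-2 - A^-6
  A^-2 * (11 + 4*d^2) = 4*A^2 + 19*A^-2 + 4*A^-6
  A^-4 * (6*d) = -6*A^-2 - 6*A^-6
  A^-6 * (d^2) = A^-2 + 2*A^-6 + A^-10
Summing the groups: <K> = A^14 - 2*A^10 + 2*A^6 - 2*A^2 + 2*A^-2 - A^-6 + A^-10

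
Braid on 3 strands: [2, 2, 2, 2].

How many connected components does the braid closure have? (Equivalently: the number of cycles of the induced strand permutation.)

Track the strand permutation on 3 strands, starting from identity.
  step 1: s2 swaps positions 2,3 -> [1 3 2]
  step 2: s2 swaps positions 2,3 -> [1 2 3]
  step 3: s2 swaps positions 2,3 -> [1 3 2]
  step 4: s2 swaps positions 2,3 -> [1 2 3]
Final permutation (position -> original strand): [1 2 3]
Closure components = cycle count of this permutation = 3.

Answer: 3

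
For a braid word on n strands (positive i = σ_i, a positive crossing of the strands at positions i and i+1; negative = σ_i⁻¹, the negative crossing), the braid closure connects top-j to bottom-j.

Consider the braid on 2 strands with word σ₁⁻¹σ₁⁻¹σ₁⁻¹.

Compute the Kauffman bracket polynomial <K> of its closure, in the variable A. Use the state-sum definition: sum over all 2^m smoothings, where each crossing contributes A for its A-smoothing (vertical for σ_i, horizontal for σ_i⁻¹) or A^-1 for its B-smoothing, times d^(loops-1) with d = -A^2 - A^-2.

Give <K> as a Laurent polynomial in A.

A^7 - A^3 - A^-5

Derivation:
Braid: s1^-1 s1^-1 s1^-1 on 2 strands, 3 crossings.
Writhe w = (#positive) - (#negative) = 0 - 3 = -3.
Enumerate smoothing states for the bracket polynomial. There are 2^3 = 8 states.
Each crossing splits two ways (0=vertical, 1=horizontal). The state's weight is A^(#A-smoothings - #B-smoothings) * d^(loops - 1).
  state 000: A-exp=-3, loops=2, term = A^-3 * d^1
  state 001: A-exp=-1, loops=1, term = A^-1 * d^0
  state 010: A-exp=-1, loops=1, term = A^-1 * d^0
  state 011: A-exp=+1, loops=2, term = A^1 * d^1
  state 100: A-exp=-1, loops=1, term = A^-1 * d^0
  state 101: A-exp=+1, loops=2, term = A^1 * d^1
  state 110: A-exp=+1, loops=2, term = A^1 * d^1
  state 111: A-exp=+3, loops=3, term = A^3 * d^2
Collect the terms by A-exponent (count of states per loop number):
Powers of d = -A^2 - A^-2: d^2 = A^4 + 2 + A^-4.
  A^3 * (d^2) = A^7 + 2*A^3 + A^-1
  A^1 * (3*d) = -3*A^3 - 3*A^-1
  A^-1 * (3) = 3*A^-1
  A^-3 * (d) = -A^-1 - A^-5
Summing the groups: <K> = A^7 - A^3 - A^-5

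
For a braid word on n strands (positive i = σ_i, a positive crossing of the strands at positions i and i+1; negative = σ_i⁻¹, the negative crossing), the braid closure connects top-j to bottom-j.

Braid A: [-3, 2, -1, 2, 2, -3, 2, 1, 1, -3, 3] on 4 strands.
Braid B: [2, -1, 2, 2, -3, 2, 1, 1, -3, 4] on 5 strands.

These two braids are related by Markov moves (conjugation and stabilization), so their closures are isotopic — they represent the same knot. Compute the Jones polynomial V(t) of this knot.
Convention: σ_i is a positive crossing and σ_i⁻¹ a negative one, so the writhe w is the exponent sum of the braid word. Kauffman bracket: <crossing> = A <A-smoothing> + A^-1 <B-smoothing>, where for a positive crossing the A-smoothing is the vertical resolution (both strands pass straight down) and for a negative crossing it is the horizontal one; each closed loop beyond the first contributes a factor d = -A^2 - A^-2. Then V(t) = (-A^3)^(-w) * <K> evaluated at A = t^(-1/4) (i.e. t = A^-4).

t^7 - 2*t^6 + 3*t^5 - 5*t^4 + 5*t^3 - 4*t^2 + 4*t - 2 + t^-1

Derivation:
Markov-equivalent braids have isotopic closures, hence identical knot invariants. Strip the Markov moves from each word to reach a common short braid β, then compute V(t) once on β.
Braid A: s3^-1 s2 s1^-1 s2 s2 s3^-1 s2 s1 s1 s3^-1 s3 on 4 strands reduces by inverse Markov moves (closure unchanged at each step):
  Deconjugate: the word is γ·β·γ⁻¹ with γ = s3^-1 (prefix) and γ⁻¹ = s3 (suffix); strip both.
Reduced to β = s2 s1^-1 s2 s2 s3^-1 s2 s1 s1 s3^-1 on 4 strands, 9 crossings.
Braid B: s2 s1^-1 s2 s2 s3^-1 s2 s1 s1 s3^-1 s4 on 5 strands reduces by inverse Markov moves (closure unchanged at each step):
  Destabilize: the word has the form β·s4 where s4 occurs only as the final letter (β ∈ B_4); drop it and the last strand → 4 strands.
Reduced to β = s2 s1^-1 s2 s2 s3^-1 s2 s1 s1 s3^-1 on 4 strands, 9 crossings.
Both give the same β = s2 s1^-1 s2 s2 s3^-1 s2 s1 s1 s3^-1 on 4 strands, so one state sum suffices:
Braid: s2 s1^-1 s2 s2 s3^-1 s2 s1 s1 s3^-1 on 4 strands, 9 crossings.
Writhe w = (#positive) - (#negative) = 6 - 3 = 3.
Computing the Kauffman bracket via state sum. There are 2^9 = 512 states.
Smooth each crossing (0=||, 1=⌣⌢); contribution A^(Σ sign_k(1-2s_k)) * d^(L-1).
Tabulate the states by total A-exponent and number of loops L (A-exp: L × count):
  A^9: L=3 ×1
  A^7: L=2 ×6, L=4 ×3
  A^5: L=1 ×11, L=3 ×24, L=5 ×1
  A^3: L=2 ×68, L=4 ×16
  A^1: L=1 ×38, L=3 ×85, L=5 ×3
  A^-1: L=2 ×77, L=4 ×49
  A^-3: L=3 ×69, L=5 ×15
  A^-5: L=4 ×34, L=6 ×2
  A^-7: L=5 ×9
  A^-9: L=6 ×1
Each group contributes A^e * Σ count * d^(L-1):
Powers of d = -A^2 - A^-2: d^2 = A^4 + 2 + A^-4; d^3 = -A^6 - 3*A^2 - 3*A^-2 - A^-6; d^4 = A^8 + 4*A^4 + 6 + 4*A^-4 + A^-8; d^5 = -A^10 - 5*A^6 - 10*A^2 - 10*A^-2 - 5*A^-6 - A^-10.
  A^9 * (d^2) = A^13 + 2*A^9 + A^5
  A^7 * (6*d + 3*d^3) = -3*A^13 - 15*A^9 - 15*A^5 - 3*A
  A^5 * (11 + 24*d^2 + d^4) = A^13 + 28*A^9 + 65*A^5 + 28*A + A^-3
  A^3 * (68*d + 16*d^3) = -16*A^9 - 116*A^5 - 116*A - 16*A^-3
  A^1 * (38 + 85*d^2 + 3*d^4) = 3*A^9 + 97*A^5 + 226*A + 97*A^-3 + 3*A^-7
  A^-1 * (77*d + 49*d^3) = -49*A^5 - 224*A - 224*A^-3 - 49*A^-7
  A^-3 * (69*d^2 + 15*d^4) = 15*A^5 + 129*A + 228*A^-3 + 129*A^-7 + 15*A^-11
  A^-5 * (34*d^3 + 2*d^5) = -2*A^5 - 44*A - 122*A^-3 - 122*A^-7 - 44*A^-11 - 2*A^-15
  A^-7 * (9*d^4) = 9*A + 36*A^-3 + 54*A^-7 + 36*A^-11 + 9*A^-15
  A^-9 * (d^5) = -A - 5*A^-3 - 10*A^-7 - 10*A^-11 - 5*A^-15 - A^-19
Summing the groups: <K> = -A^13 + 2*A^9 - 4*A^5 + 4*A - 5*A^-3 + 5*A^-7 - 3*A^-11 + 2*A^-15 - A^-19
Normalise by the writhe: (-A^3)^(-w) = (-A^3)^(-3) = -A^-9, so f(A) = -A^-9 * <K> = A^4 - 2 + 4*A^-4 - 4*A^-8 + 5*A^-12 - 5*A^-16 + 3*A^-20 - 2*A^-24 + A^-28.
Substitute A = t^(-1/4), i.e. A^e → t^(-e/4): V(t) = t^7 - 2*t^6 + 3*t^5 - 5*t^4 + 5*t^3 - 4*t^2 + 4*t - 2 + t^-1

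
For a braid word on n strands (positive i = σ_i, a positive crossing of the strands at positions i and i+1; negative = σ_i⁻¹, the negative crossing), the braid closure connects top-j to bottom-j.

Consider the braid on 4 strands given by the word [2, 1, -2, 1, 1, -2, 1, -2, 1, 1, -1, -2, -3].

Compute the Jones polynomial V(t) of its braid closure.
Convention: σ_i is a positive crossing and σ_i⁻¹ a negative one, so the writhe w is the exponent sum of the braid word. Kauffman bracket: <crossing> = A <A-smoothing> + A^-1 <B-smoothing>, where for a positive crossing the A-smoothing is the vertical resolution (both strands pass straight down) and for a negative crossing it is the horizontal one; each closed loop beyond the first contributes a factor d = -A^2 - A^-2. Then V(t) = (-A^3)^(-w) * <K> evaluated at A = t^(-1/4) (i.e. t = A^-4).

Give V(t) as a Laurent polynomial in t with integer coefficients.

The presented braid s2 s1 s2^-1 s1 s1 s2^-1 s1 s2^-1 s1 s1 s1^-1 s2^-1 s3^-1 on 4 strands reduces by inverse Markov moves (closure unchanged at each step):
  Destabilize: the word has the form β·s3^-1 where s3^-1 occurs only as the final letter (β ∈ B_3); drop it and the last strand → 3 strands.
  Deconjugate: the word is γ·β·γ⁻¹ with γ = s2 s1 (prefix) and γ⁻¹ = s1^-1 s2^-1 (suffix); strip both.
Reduced to β = s2^-1 s1 s1 s2^-1 s1 s2^-1 s1 s1 on 3 strands, 8 crossings.
Compute on β:
Braid: s2^-1 s1 s1 s2^-1 s1 s2^-1 s1 s1 on 3 strands, 8 crossings.
Writhe w = (#positive) - (#negative) = 5 - 3 = 2.
State-sum expansion of <K>. There are 2^8 = 256 states.
For each crossing: s=0 is the vertical smoothing, s=1 horizontal. Crossing k contributes A^(sign_k * (1 - 2*s_k)); loop factor d = -A^2 - A^-2.
Tabulate the states by total A-exponent and number of loops L (A-exp: L × count):
  A^8: L=4 ×1
  A^6: L=3 ×8
  A^4: L=2 ×26, L=4 ×2
  A^2: L=1 ×35, L=3 ×21
  A^0: L=2 ×63, L=4 ×7
  A^-2: L=3 ×55, L=5 ×1
  A^-4: L=4 ×28
  A^-6: L=5 ×8
  A^-8: L=6 ×1
Each group contributes A^e * Σ count * d^(L-1):
Powers of d = -A^2 - A^-2: d^2 = A^4 + 2 + A^-4; d^3 = -A^6 - 3*A^2 - 3*A^-2 - A^-6; d^4 = A^8 + 4*A^4 + 6 + 4*A^-4 + A^-8; d^5 = -A^10 - 5*A^6 - 10*A^2 - 10*A^-2 - 5*A^-6 - A^-10.
  A^8 * (d^3) = -A^14 - 3*A^10 - 3*A^6 - A^2
  A^6 * (8*d^2) = 8*A^10 + 16*A^6 + 8*A^2
  A^4 * (26*d + 2*d^3) = -2*A^10 - 32*A^6 - 32*A^2 - 2*A^-2
  A^2 * (35 + 21*d^2) = 21*A^6 + 77*A^2 + 21*A^-2
  A^0 * (63*d + 7*d^3) = -7*A^6 - 84*A^2 - 84*A^-2 - 7*A^-6
  A^-2 * (55*d^2 + d^4) = A^6 + 59*A^2 + 116*A^-2 + 59*A^-6 + A^-10
  A^-4 * (28*d^3) = -28*A^2 - 84*A^-2 - 84*A^-6 - 28*A^-10
  A^-6 * (8*d^4) = 8*A^2 + 32*A^-2 + 48*A^-6 + 32*A^-10 + 8*A^-14
  A^-8 * (d^5) = -A^2 - 5*A^-2 - 10*A^-6 - 10*A^-10 - 5*A^-14 - A^-18
Summing the groups: <K> = -A^14 + 3*A^10 - 4*A^6 + 6*A^2 - 6*A^-2 + 6*A^-6 - 5*A^-10 + 3*A^-14 - A^-18
Normalise by the writhe: (-A^3)^(-w) = (-A^3)^(-2) = A^-6, so f(A) = A^-6 * <K> = -A^8 + 3*A^4 - 4 + 6*A^-4 - 6*A^-8 + 6*A^-12 - 5*A^-16 + 3*A^-20 - A^-24.
Substitute A = t^(-1/4), i.e. A^e → t^(-e/4): V(t) = -t^6 + 3*t^5 - 5*t^4 + 6*t^3 - 6*t^2 + 6*t - 4 + 3*t^-1 - t^-2

Answer: -t^6 + 3*t^5 - 5*t^4 + 6*t^3 - 6*t^2 + 6*t - 4 + 3*t^-1 - t^-2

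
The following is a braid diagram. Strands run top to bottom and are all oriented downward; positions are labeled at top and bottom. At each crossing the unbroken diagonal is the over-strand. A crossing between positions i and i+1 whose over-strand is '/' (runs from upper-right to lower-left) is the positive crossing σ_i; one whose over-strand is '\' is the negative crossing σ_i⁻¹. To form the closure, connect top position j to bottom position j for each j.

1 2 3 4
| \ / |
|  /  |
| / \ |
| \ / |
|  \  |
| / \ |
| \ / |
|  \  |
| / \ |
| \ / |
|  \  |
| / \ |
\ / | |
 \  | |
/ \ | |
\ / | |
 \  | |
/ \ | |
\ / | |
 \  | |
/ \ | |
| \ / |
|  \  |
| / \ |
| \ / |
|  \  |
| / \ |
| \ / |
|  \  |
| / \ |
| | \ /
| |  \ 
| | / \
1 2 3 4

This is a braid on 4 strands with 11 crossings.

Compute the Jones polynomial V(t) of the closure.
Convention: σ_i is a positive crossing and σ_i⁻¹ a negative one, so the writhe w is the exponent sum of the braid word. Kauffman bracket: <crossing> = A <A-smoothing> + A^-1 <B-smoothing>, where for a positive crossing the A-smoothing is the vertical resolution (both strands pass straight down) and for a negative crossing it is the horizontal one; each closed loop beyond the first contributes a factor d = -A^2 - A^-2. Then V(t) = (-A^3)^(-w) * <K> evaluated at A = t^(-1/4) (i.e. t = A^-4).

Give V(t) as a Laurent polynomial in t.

Reading the diagram top to bottom ('/'-over between positions i,i+1 = s_i, '\'-over = s_i^-1): braid word = s2 s2^-1 s2^-1 s2^-1 s1^-1 s1^-1 s1^-1 s2^-1 s2^-1 s2^-1 s3^-1.
The presented braid s2 s2^-1 s2^-1 s2^-1 s1^-1 s1^-1 s1^-1 s2^-1 s2^-1 s2^-1 s3^-1 on 4 strands reduces by inverse Markov moves (closure unchanged at each step):
  Destabilize: the word has the form β·s3^-1 where s3^-1 occurs only as the final letter (β ∈ B_3); drop it and the last strand → 3 strands.
  Deconjugate: the word is γ·β·γ⁻¹ with γ = s2 (prefix) and γ⁻¹ = s2^-1 (suffix); strip both.
Reduced to β = s2^-1 s2^-1 s2^-1 s1^-1 s1^-1 s1^-1 s2^-1 s2^-1 on 3 strands, 8 crossings.
Compute on β:
Braid: s2^-1 s2^-1 s2^-1 s1^-1 s1^-1 s1^-1 s2^-1 s2^-1 on 3 strands, 8 crossings.
Writhe w = (#positive) - (#negative) = 0 - 8 = -8.
Computing the Kauffman bracket via state sum. There are 2^8 = 256 states.
Each crossing splits two ways (0=vertical, 1=horizontal). The state's weight is A^(#A-smoothings - #B-smoothings) * d^(loops - 1).
Tabulate the states by total A-exponent and number of loops L (A-exp: L × count):
  A^8: L=7 ×1
  A^6: L=6 ×8
  A^4: L=5 ×28
  A^2: L=4 ×55, L=6 ×1
  A^0: L=3 ×65, L=5 ×5
  A^-2: L=2 ×45, L=4 ×11
  A^-4: L=1 ×15, L=3 ×13
  A^-6: L=2 ×8
  A^-8: L=3 ×1
Each group contributes A^e * Σ count * d^(L-1):
Powers of d = -A^2 - A^-2: d^2 = A^4 + 2 + A^-4; d^3 = -A^6 - 3*A^2 - 3*A^-2 - A^-6; d^4 = A^8 + 4*A^4 + 6 + 4*A^-4 + A^-8; d^5 = -A^10 - 5*A^6 - 10*A^2 - 10*A^-2 - 5*A^-6 - A^-10; d^6 = A^12 + 6*A^8 + 15*A^4 + 20 + 15*A^-4 + 6*A^-8 + A^-12.
  A^8 * (d^6) = A^20 + 6*A^16 + 15*A^12 + 20*A^8 + 15*A^4 + 6 + A^-4
  A^6 * (8*d^5) = -8*A^16 - 40*A^12 - 80*A^8 - 80*A^4 - 40 - 8*A^-4
  A^4 * (28*d^4) = 28*A^12 + 112*A^8 + 168*A^4 + 112 + 28*A^-4
  A^2 * (55*d^3 + d^5) = -A^12 - 60*A^8 - 175*A^4 - 175 - 60*A^-4 - A^-8
  A^0 * (65*d^2 + 5*d^4) = 5*A^8 + 85*A^4 + 160 + 85*A^-4 + 5*A^-8
  A^-2 * (45*d + 11*d^3) = -11*A^4 - 78 - 78*A^-4 - 11*A^-8
  A^-4 * (15 + 13*d^2) = 13 + 41*A^-4 + 13*A^-8
  A^-6 * (8*d) = -8*A^-4 - 8*A^-8
  A^-8 * (d^2) = A^-4 + 2*A^-8 + A^-12
Summing the groups: <K> = A^20 - 2*A^16 + 2*A^12 - 3*A^8 + 2*A^4 - 2 + 2*A^-4 + A^-12
Normalise by the writhe: (-A^3)^(-w) = (-A^3)^(8) = A^24, so f(A) = A^24 * <K> = A^44 - 2*A^40 + 2*A^36 - 3*A^32 + 2*A^28 - 2*A^24 + 2*A^20 + A^12.
Substitute A = t^(-1/4), i.e. A^e → t^(-e/4): V(t) = t^-3 + 2*t^-5 - 2*t^-6 + 2*t^-7 - 3*t^-8 + 2*t^-9 - 2*t^-10 + t^-11

Answer: t^-3 + 2*t^-5 - 2*t^-6 + 2*t^-7 - 3*t^-8 + 2*t^-9 - 2*t^-10 + t^-11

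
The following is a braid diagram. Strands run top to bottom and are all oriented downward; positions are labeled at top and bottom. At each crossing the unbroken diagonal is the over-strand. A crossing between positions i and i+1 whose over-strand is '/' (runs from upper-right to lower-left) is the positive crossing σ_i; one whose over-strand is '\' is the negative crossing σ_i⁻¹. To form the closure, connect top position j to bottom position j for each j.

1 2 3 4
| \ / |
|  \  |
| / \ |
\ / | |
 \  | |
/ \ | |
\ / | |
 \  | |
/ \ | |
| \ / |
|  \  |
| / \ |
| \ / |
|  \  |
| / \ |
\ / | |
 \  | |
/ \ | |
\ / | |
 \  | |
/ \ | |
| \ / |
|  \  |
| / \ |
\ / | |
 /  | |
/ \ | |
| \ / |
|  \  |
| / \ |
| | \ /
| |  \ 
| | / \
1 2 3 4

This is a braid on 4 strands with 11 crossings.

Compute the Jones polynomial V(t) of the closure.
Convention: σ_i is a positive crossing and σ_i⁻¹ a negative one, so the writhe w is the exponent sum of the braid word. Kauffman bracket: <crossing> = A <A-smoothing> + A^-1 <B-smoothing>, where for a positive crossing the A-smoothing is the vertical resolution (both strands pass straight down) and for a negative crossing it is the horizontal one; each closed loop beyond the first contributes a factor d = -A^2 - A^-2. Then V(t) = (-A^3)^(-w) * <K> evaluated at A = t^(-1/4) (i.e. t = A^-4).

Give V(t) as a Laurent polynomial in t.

t^-3 + t^-6 - t^-7 + t^-8 - t^-9 + t^-10 - t^-11

Derivation:
Reading the diagram top to bottom ('/'-over between positions i,i+1 = s_i, '\'-over = s_i^-1): braid word = s2^-1 s1^-1 s1^-1 s2^-1 s2^-1 s1^-1 s1^-1 s2^-1 s1 s2^-1 s3^-1.
The presented braid s2^-1 s1^-1 s1^-1 s2^-1 s2^-1 s1^-1 s1^-1 s2^-1 s1 s2^-1 s3^-1 on 4 strands reduces by inverse Markov moves (closure unchanged at each step):
  Destabilize: the word has the form β·s3^-1 where s3^-1 occurs only as the final letter (β ∈ B_3); drop it and the last strand → 3 strands.
Reduced to β = s2^-1 s1^-1 s1^-1 s2^-1 s2^-1 s1^-1 s1^-1 s2^-1 s1 s2^-1 on 3 strands, 10 crossings.
Compute on β:
Braid: s2^-1 s1^-1 s1^-1 s2^-1 s2^-1 s1^-1 s1^-1 s2^-1 s1 s2^-1 on 3 strands, 10 crossings.
Writhe w = (#positive) - (#negative) = 1 - 9 = -8.
State-sum expansion of <K>. There are 2^10 = 1024 states.
Each crossing splits two ways (0=vertical, 1=horizontal). The state's weight is A^(#A-smoothings - #B-smoothings) * d^(loops - 1).
Tabulate the states by total A-exponent and number of loops L (A-exp: L × count):
  A^10: L=6 ×1
  A^8: L=5 ×10
  A^6: L=4 ×41, L=6 ×4
  A^4: L=3 ×86, L=5 ×34
  A^2: L=2 ×92, L=4 ×114, L=6 ×4
  A^0: L=1 ×40, L=3 ×185, L=5 ×27
  A^-2: L=2 ×142, L=4 ×67, L=6 ×1
  A^-4: L=1 ×40, L=3 ×76, L=5 ×4
  A^-6: L=2 ×39, L=4 ×6
  A^-8: L=1 ×5, L=3 ×5
  A^-10: L=2 ×1
Each group contributes A^e * Σ count * d^(L-1):
Powers of d = -A^2 - A^-2: d^2 = A^4 + 2 + A^-4; d^3 = -A^6 - 3*A^2 - 3*A^-2 - A^-6; d^4 = A^8 + 4*A^4 + 6 + 4*A^-4 + A^-8; d^5 = -A^10 - 5*A^6 - 10*A^2 - 10*A^-2 - 5*A^-6 - A^-10.
  A^10 * (d^5) = -A^20 - 5*A^16 - 10*A^12 - 10*A^8 - 5*A^4 - 1
  A^8 * (10*d^4) = 10*A^16 + 40*A^12 + 60*A^8 + 40*A^4 + 10
  A^6 * (41*d^3 + 4*d^5) = -4*A^16 - 61*A^12 - 163*A^8 - 163*A^4 - 61 - 4*A^-4
  A^4 * (86*d^2 + 34*d^4) = 34*A^12 + 222*A^8 + 376*A^4 + 222 + 34*A^-4
  A^2 * (92*d + 114*d^3 + 4*d^5) = -4*A^12 - 134*A^8 - 474*A^4 - 474 - 134*A^-4 - 4*A^-8
  A^0 * (40 + 185*d^2 + 27*d^4) = 27*A^8 + 293*A^4 + 572 + 293*A^-4 + 27*A^-8
  A^-2 * (142*d + 67*d^3 + d^5) = -A^8 - 72*A^4 - 353 - 353*A^-4 - 72*A^-8 - A^-12
  A^-4 * (40 + 76*d^2 + 4*d^4) = 4*A^4 + 92 + 216*A^-4 + 92*A^-8 + 4*A^-12
  A^-6 * (39*d + 6*d^3) = -6 - 57*A^-4 - 57*A^-8 - 6*A^-12
  A^-8 * (5 + 5*d^2) = 5*A^-4 + 15*A^-8 + 5*A^-12
  A^-10 * (d) = -A^-8 - A^-12
Summing the groups: <K> = -A^20 + A^16 - A^12 + A^8 - A^4 + 1 + A^-12
Normalise by the writhe: (-A^3)^(-w) = (-A^3)^(8) = A^24, so f(A) = A^24 * <K> = -A^44 + A^40 - A^36 + A^32 - A^28 + A^24 + A^12.
Substitute A = t^(-1/4), i.e. A^e → t^(-e/4): V(t) = t^-3 + t^-6 - t^-7 + t^-8 - t^-9 + t^-10 - t^-11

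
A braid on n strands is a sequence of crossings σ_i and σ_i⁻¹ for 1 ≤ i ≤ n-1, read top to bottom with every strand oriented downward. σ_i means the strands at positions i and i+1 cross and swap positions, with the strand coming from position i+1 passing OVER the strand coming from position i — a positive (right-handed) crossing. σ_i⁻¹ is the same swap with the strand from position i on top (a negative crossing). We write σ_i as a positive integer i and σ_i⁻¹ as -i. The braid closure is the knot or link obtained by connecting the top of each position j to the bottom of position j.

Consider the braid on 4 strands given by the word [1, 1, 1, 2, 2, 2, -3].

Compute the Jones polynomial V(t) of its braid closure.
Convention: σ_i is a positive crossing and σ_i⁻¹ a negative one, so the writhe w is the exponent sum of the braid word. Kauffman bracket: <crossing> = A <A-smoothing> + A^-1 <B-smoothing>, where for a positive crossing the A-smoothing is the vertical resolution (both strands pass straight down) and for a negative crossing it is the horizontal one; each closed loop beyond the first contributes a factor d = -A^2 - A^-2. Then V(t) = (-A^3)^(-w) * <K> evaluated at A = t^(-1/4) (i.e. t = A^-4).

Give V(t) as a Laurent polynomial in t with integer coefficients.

The presented braid s1 s1 s1 s2 s2 s2 s3^-1 on 4 strands reduces by inverse Markov moves (closure unchanged at each step):
  Destabilize: the word has the form β·s3^-1 where s3^-1 occurs only as the final letter (β ∈ B_3); drop it and the last strand → 3 strands.
Reduced to β = s1 s1 s1 s2 s2 s2 on 3 strands, 6 crossings.
Compute on β:
Braid: s1 s1 s1 s2 s2 s2 on 3 strands, 6 crossings.
Writhe w = (#positive) - (#negative) = 6 - 0 = 6.
Computing the Kauffman bracket via state sum. There are 2^6 = 64 states.
Smooth each crossing (0=||, 1=⌣⌢); contribution A^(Σ sign_k(1-2s_k)) * d^(L-1).
Tabulate the states by total A-exponent and number of loops L (A-exp: L × count):
  A^6: L=3 ×1
  A^4: L=2 ×6
  A^2: L=1 ×9, L=3 ×6
  A^0: L=2 ×18, L=4 ×2
  A^-2: L=3 ×15
  A^-4: L=4 ×6
  A^-6: L=5 ×1
Each group contributes A^e * Σ count * d^(L-1):
Powers of d = -A^2 - A^-2: d^2 = A^4 + 2 + A^-4; d^3 = -A^6 - 3*A^2 - 3*A^-2 - A^-6; d^4 = A^8 + 4*A^4 + 6 + 4*A^-4 + A^-8.
  A^6 * (d^2) = A^10 + 2*A^6 + A^2
  A^4 * (6*d) = -6*A^6 - 6*A^2
  A^2 * (9 + 6*d^2) = 6*A^6 + 21*A^2 + 6*A^-2
  A^0 * (18*d + 2*d^3) = -2*A^6 - 24*A^2 - 24*A^-2 - 2*A^-6
  A^-2 * (15*d^2) = 15*A^2 + 30*A^-2 + 15*A^-6
  A^-4 * (6*d^3) = -6*A^2 - 18*A^-2 - 18*A^-6 - 6*A^-10
  A^-6 * (d^4) = A^2 + 4*A^-2 + 6*A^-6 + 4*A^-10 + A^-14
Summing the groups: <K> = A^10 + 2*A^2 - 2*A^-2 + A^-6 - 2*A^-10 + A^-14
Normalise by the writhe: (-A^3)^(-w) = (-A^3)^(-6) = A^-18, so f(A) = A^-18 * <K> = A^-8 + 2*A^-16 - 2*A^-20 + A^-24 - 2*A^-28 + A^-32.
Substitute A = t^(-1/4), i.e. A^e → t^(-e/4): V(t) = t^8 - 2*t^7 + t^6 - 2*t^5 + 2*t^4 + t^2

Answer: t^8 - 2*t^7 + t^6 - 2*t^5 + 2*t^4 + t^2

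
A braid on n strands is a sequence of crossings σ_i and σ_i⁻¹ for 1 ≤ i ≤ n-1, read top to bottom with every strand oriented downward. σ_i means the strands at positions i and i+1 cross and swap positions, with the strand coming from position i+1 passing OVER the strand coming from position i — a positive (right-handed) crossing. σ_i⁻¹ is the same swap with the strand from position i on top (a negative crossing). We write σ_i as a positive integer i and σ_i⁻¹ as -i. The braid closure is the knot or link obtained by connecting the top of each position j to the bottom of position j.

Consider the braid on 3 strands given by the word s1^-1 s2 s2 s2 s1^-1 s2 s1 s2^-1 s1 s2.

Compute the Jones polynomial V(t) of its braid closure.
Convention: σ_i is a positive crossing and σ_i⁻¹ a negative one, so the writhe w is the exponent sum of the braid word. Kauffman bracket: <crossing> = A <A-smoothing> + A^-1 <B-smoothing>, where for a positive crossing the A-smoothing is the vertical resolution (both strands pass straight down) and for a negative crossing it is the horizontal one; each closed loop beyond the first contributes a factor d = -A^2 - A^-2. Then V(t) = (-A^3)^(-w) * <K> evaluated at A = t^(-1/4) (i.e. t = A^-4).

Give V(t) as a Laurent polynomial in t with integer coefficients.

Braid: s1^-1 s2 s2 s2 s1^-1 s2 s1 s2^-1 s1 s2 on 3 strands, 10 crossings.
Writhe w = (#positive) - (#negative) = 7 - 3 = 4.
Enumerate smoothing states for the bracket polynomial. There are 2^10 = 1024 states.
Each crossing splits two ways (0=vertical, 1=horizontal). The state's weight is A^(#A-smoothings - #B-smoothings) * d^(loops - 1).
Tabulate the states by total A-exponent and number of loops L (A-exp: L × count):
  A^10: L=2 ×1
  A^8: L=1 ×5, L=3 ×5
  A^6: L=2 ×39, L=4 ×6
  A^4: L=1 ×34, L=3 ×85, L=5 ×1
  A^2: L=2 ×138, L=4 ×72
  A^0: L=1 ×48, L=3 ×167, L=5 ×37
  A^-2: L=2 ×91, L=4 ×109, L=6 ×10
  A^-4: L=3 ×82, L=5 ×37, L=7 ×1
  A^-6: L=4 ×40, L=6 ×5
  A^-8: L=5 ×10
  A^-10: L=6 ×1
Each group contributes A^e * Σ count * d^(L-1):
Powers of d = -A^2 - A^-2: d^2 = A^4 + 2 + A^-4; d^3 = -A^6 - 3*A^2 - 3*A^-2 - A^-6; d^4 = A^8 + 4*A^4 + 6 + 4*A^-4 + A^-8; d^5 = -A^10 - 5*A^6 - 10*A^2 - 10*A^-2 - 5*A^-6 - A^-10; d^6 = A^12 + 6*A^8 + 15*A^4 + 20 + 15*A^-4 + 6*A^-8 + A^-12.
  A^10 * (d) = -A^12 - A^8
  A^8 * (5 + 5*d^2) = 5*A^12 + 15*A^8 + 5*A^4
  A^6 * (39*d + 6*d^3) = -6*A^12 - 57*A^8 - 57*A^4 - 6
  A^4 * (34 + 85*d^2 + d^4) = A^12 + 89*A^8 + 210*A^4 + 89 + A^-4
  A^2 * (138*d + 72*d^3) = -72*A^8 - 354*A^4 - 354 - 72*A^-4
  A^0 * (48 + 167*d^2 + 37*d^4) = 37*A^8 + 315*A^4 + 604 + 315*A^-4 + 37*A^-8
  A^-2 * (91*d + 109*d^3 + 10*d^5) = -10*A^8 - 159*A^4 - 518 - 518*A^-4 - 159*A^-8 - 10*A^-12
  A^-4 * (82*d^2 + 37*d^4 + d^6) = A^8 + 43*A^4 + 245 + 406*A^-4 + 245*A^-8 + 43*A^-12 + A^-16
  A^-6 * (40*d^3 + 5*d^5) = -5*A^4 - 65 - 170*A^-4 - 170*A^-8 - 65*A^-12 - 5*A^-16
  A^-8 * (10*d^4) = 10 + 40*A^-4 + 60*A^-8 + 40*A^-12 + 10*A^-16
  A^-10 * (d^5) = -1 - 5*A^-4 - 10*A^-8 - 10*A^-12 - 5*A^-16 - A^-20
Summing the groups: <K> = -A^12 + 2*A^8 - 2*A^4 + 4 - 3*A^-4 + 3*A^-8 - 2*A^-12 + A^-16 - A^-20
Normalise by the writhe: (-A^3)^(-w) = (-A^3)^(-4) = A^-12, so f(A) = A^-12 * <K> = -1 + 2*A^-4 - 2*A^-8 + 4*A^-12 - 3*A^-16 + 3*A^-20 - 2*A^-24 + A^-28 - A^-32.
Substitute A = t^(-1/4), i.e. A^e → t^(-e/4): V(t) = -t^8 + t^7 - 2*t^6 + 3*t^5 - 3*t^4 + 4*t^3 - 2*t^2 + 2*t - 1

Answer: -t^8 + t^7 - 2*t^6 + 3*t^5 - 3*t^4 + 4*t^3 - 2*t^2 + 2*t - 1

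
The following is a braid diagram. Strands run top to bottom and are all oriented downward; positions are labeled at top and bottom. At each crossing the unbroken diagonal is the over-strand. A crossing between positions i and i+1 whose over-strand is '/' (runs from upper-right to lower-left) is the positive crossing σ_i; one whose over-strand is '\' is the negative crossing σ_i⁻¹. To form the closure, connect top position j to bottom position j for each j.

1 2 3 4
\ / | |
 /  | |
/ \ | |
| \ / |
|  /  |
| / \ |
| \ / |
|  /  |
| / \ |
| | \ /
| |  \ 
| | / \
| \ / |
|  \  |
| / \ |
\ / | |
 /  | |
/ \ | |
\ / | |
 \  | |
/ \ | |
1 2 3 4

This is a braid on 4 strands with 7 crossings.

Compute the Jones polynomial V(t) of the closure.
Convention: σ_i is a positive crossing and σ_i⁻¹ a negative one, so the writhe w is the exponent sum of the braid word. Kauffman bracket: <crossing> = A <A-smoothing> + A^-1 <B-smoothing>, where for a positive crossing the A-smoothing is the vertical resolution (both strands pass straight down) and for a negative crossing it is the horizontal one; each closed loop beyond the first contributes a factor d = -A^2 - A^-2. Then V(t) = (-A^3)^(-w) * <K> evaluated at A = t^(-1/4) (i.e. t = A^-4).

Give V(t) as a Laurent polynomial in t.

Reading the diagram top to bottom ('/'-over between positions i,i+1 = s_i, '\'-over = s_i^-1): braid word = s1 s2 s2 s3^-1 s2^-1 s1 s1^-1.
The presented braid s1 s2 s2 s3^-1 s2^-1 s1 s1^-1 on 4 strands reduces by inverse Markov moves (closure unchanged at each step):
  Deconjugate: the word is γ·β·γ⁻¹ with γ = s1 (prefix) and γ⁻¹ = s1^-1 (suffix); strip both.
Reduced to β = s2 s2 s3^-1 s2^-1 s1 on 4 strands, 5 crossings.
Compute on β:
Braid: s2 s2 s3^-1 s2^-1 s1 on 4 strands, 5 crossings.
Writhe w = (#positive) - (#negative) = 3 - 2 = 1.
Enumerate smoothing states for the bracket polynomial. There are 2^5 = 32 states.
For each crossing: s=0 is the vertical smoothing, s=1 horizontal. Crossing k contributes A^(sign_k * (1 - 2*s_k)); loop factor d = -A^2 - A^-2.
  state 00000: A-exp=+1, loops=4, term = A^1 * d^3
  state 00001: A-exp=-1, loops=3, term = A^-1 * d^2
  state 00010: A-exp=+3, loops=3, term = A^3 * d^2
  state 00011: A-exp=+1, loops=2, term = A^1 * d^1
  state 00100: A-exp=+3, loops=3, term = A^3 * d^2
  state 00101: A-exp=+1, loops=2, term = A^1 * d^1
  state 00110: A-exp=+5, loops=2, term = A^5 * d^1
  state 00111: A-exp=+3, loops=1, term = A^3 * d^0
  state 01000: A-exp=-1, loops=3, term = A^-1 * d^2
  state 01001: A-exp=-3, loops=2, term = A^-3 * d^1
  state 01010: A-exp=+1, loops=4, term = A^1 * d^3
  state 01011: A-exp=-1, loops=3, term = A^-1 * d^2
  state 01100: A-exp=+1, loops=2, term = A^1 * d^1
  state 01101: A-exp=-1, loops=1, term = A^-1 * d^0
  state 01110: A-exp=+3, loops=3, term = A^3 * d^2
  state 01111: A-exp=+1, loops=2, term = A^1 * d^1
  state 10000: A-exp=-1, loops=3, term = A^-1 * d^2
  state 10001: A-exp=-3, loops=2, term = A^-3 * d^1
  state 10010: A-exp=+1, loops=4, term = A^1 * d^3
  state 10011: A-exp=-1, loops=3, term = A^-1 * d^2
  state 10100: A-exp=+1, loops=2, term = A^1 * d^1
  state 10101: A-exp=-1, loops=1, term = A^-1 * d^0
  state 10110: A-exp=+3, loops=3, term = A^3 * d^2
  state 10111: A-exp=+1, loops=2, term = A^1 * d^1
  state 11000: A-exp=-3, loops=4, term = A^-3 * d^3
  state 11001: A-exp=-5, loops=3, term = A^-5 * d^2
  state 11010: A-exp=-1, loops=5, term = A^-1 * d^4
  state 11011: A-exp=-3, loops=4, term = A^-3 * d^3
  state 11100: A-exp=-1, loops=3, term = A^-1 * d^2
  state 11101: A-exp=-3, loops=2, term = A^-3 * d^1
  state 11110: A-exp=+1, loops=4, term = A^1 * d^3
  state 11111: A-exp=-1, loops=3, term = A^-1 * d^2
Collect the terms by A-exponent (count of states per loop number):
Powers of d = -A^2 - A^-2: d^2 = A^4 + 2 + A^-4; d^3 = -A^6 - 3*A^2 - 3*A^-2 - A^-6; d^4 = A^8 + 4*A^4 + 6 + 4*A^-4 + A^-8.
  A^5 * (d) = -A^7 - A^3
  A^3 * (1 + 4*d^2) = 4*A^7 + 9*A^3 + 4*A^-1
  A^1 * (6*d + 4*d^3) = -4*A^7 - 18*A^3 - 18*A^-1 - 4*A^-5
  A^-1 * (2 + 7*d^2 + d^4) = A^7 + 11*A^3 + 22*A^-1 + 11*A^-5 + A^-9
  A^-3 * (3*d + 2*d^3) = -2*A^3 - 9*A^-1 - 9*A^-5 - 2*A^-9
  A^-5 * (d^2) = A^-1 + 2*A^-5 + A^-9
Summing the groups: <K> = -A^3
Normalise by the writhe: (-A^3)^(-w) = (-A^3)^(-1) = -A^-3, so f(A) = -A^-3 * <K> = 1.
Substitute A = t^(-1/4), i.e. A^e → t^(-e/4): V(t) = 1

Answer: 1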